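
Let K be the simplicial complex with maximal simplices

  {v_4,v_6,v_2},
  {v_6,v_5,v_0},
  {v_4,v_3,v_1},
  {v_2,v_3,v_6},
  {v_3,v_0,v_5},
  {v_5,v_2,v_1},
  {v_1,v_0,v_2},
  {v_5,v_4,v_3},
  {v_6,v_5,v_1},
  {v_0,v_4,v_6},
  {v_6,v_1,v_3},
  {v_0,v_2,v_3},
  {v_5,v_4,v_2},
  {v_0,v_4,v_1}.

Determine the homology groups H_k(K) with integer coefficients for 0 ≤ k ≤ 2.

H_0 ≅ Z,  H_1 ≅ Z^2,  H_2 ≅ Z.

Order the vertices as v_0 < v_1 < v_2 < v_3 < v_4 < v_5 < v_6. Listing each simplex with vertices in this order, K has dimension 2 with simplices:

  0-simplices (7): [v_0], [v_1], [v_2], [v_3], [v_4], [v_5], [v_6]
  1-simplices (21): (21 of them)
  2-simplices (14): (14 of them)

so the chain groups are C_0 ≅ Z^7, C_1 ≅ Z^21, C_2 ≅ Z^14.

The boundary map ∂_1: C_1 → C_0 is given by ∂[p,q] = [q] − [p]. For instance
  ∂[v_2,v_6] = [v_6] − [v_2].
The resulting 7×21 matrix has rank 6, and its Smith normal form has invariant factors (1,1,1,1,1,1).

The boundary map ∂_2: C_2 → C_1 maps a triangle to the signed sum of its edges. For instance
  ∂[v_2,v_4,v_5] = [v_4,v_5] − [v_2,v_5] + [v_2,v_4],
  ∂[v_0,v_4,v_6] = [v_4,v_6] − [v_0,v_6] + [v_0,v_4].
As a 21×14 matrix over Z this has rank 13, with invariant factors (1,1,1,1,1,1,1,1,1,1,1,1,1).

Reading off H_k = ker ∂_k / im ∂_{k+1}:

  H_0: rank C_0 − rank ∂_1 = 7 − 6 = 1, and the invariant factors of ∂_1 are all 1, so H_0 ≅ Z.
  H_1: rank ker ∂_1 − rank ∂_2 = (21 − 6) − 13 = 2, and the invariant factors of ∂_2 are all 1, so H_1 ≅ Z^2.
  H_2: rank ker ∂_2 − rank ∂_3 = (14 − 13) − 0 = 1, and there is no ∂_3, so H_2 ≅ Z.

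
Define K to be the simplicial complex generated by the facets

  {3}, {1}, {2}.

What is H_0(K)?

H_0 ≅ Z^3.

We work with the vertex ordering 1 < 2 < 3. The simplices of K, each written with vertices in increasing order, are:

  0-simplices (3): [1], [2], [3]

so the chain groups are C_0 ≅ Z^3.

Computing H_k = (kernel of ∂_k) / (image of ∂_{k+1}):

  H_0: rank C_0 − rank ∂_1 = 3 − 0 = 3, and there is no ∂_1, so H_0 ≅ Z^3.

(K is a triangulation of a set of 3 points.)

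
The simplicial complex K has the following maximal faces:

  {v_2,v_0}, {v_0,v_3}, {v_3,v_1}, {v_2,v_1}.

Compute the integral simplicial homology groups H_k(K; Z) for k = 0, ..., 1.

H_0 ≅ Z,  H_1 ≅ Z.

Take the total order v_0 < v_1 < v_2 < v_3 on the vertex set. Then K (dimension 1) consists of the simplices:

  0-simplices (4): [v_0], [v_1], [v_2], [v_3]
  1-simplices (4): [v_0,v_2], [v_0,v_3], [v_1,v_2], [v_1,v_3]

Hence C_0 ≅ Z^4, C_1 ≅ Z^4.

The boundary map ∂_1: C_1 → C_0 is given by ∂[p,q] = [q] − [p].
As a 4×4 matrix over Z this has rank 3, with invariant factors (1,1,1).

Computing H_k = (kernel of ∂_k) / (image of ∂_{k+1}):

  H_0: rank C_0 − rank ∂_1 = 4 − 3 = 1, and the invariant factors of ∂_1 are all 1, so H_0 = Z.
  H_1: rank ker ∂_1 − rank ∂_2 = (4 − 3) − 0 = 1, and there is no ∂_2, so H_1 = Z.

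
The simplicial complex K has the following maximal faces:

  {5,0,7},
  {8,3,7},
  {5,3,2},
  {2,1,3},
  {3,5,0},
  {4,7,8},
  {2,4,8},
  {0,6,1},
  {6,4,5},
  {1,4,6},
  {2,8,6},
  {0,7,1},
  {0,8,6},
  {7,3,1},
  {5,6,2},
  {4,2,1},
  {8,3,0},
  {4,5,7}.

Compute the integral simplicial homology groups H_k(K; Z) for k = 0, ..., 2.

We work with the vertex ordering 0 < 1 < 2 < 3 < 4 < 5 < 6 < 7 < 8. The simplices of K, each written with vertices in increasing order, are:

  0-simplices (9): [0], [1], [2], [3], [4], [5], [6], [7], [8]
  1-simplices (27): (27 of them)
  2-simplices (18): [0,1,6], [0,1,7], [0,3,5], [0,3,8], [0,5,7], [0,6,8], [1,2,3], [1,2,4], [1,3,7], [1,4,6], [2,3,5], [2,4,8], [2,5,6], [2,6,8], [3,7,8], [4,5,6], [4,5,7], [4,7,8]

Hence C_0 ≅ Z^9, C_1 ≅ Z^27, C_2 ≅ Z^18.

∂_1: C_1 → C_0 is given by ∂[p,q] = [q] − [p]. For instance
  ∂[0,7] = [7] − [0].
This gives a 9×27 integer matrix of rank 8; reducing to Smith normal form yields diagonal entries (1,1,1,1,1,1,1,1).

∂_2: C_2 → C_1 acts by ∂[p,q,r] = [q,r] − [p,r] + [p,q]. For instance
  ∂[0,3,8] = [3,8] − [0,8] + [0,3],
  ∂[3,7,8] = [7,8] − [3,8] + [3,7].
The resulting 27×18 matrix has rank 18, and its Smith normal form has invariant factors (1,1,1,1,1,1,1,1,1,1,1,1,1,1,1,1,1,2).

Reading off H_k = ker ∂_k / im ∂_{k+1}:

  H_0: rank C_0 − rank ∂_1 = 9 − 8 = 1, and the invariant factors of ∂_1 are all 1, so H_0 = Z.
  H_1: rank ker ∂_1 − rank ∂_2 = (27 − 8) − 18 = 1, and ∂_2 has invariant factor 2 > 1, so H_1 = Z ⊕ Z/2Z.
  H_2: rank ker ∂_2 − rank ∂_3 = (18 − 18) − 0 = 0, and there is no ∂_3, so H_2 = 0.

H_0 ≅ Z,  H_1 ≅ Z ⊕ Z/2Z,  H_2 = 0.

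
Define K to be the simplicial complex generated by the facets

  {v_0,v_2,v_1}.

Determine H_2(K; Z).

Fix the vertex order v_0 < v_1 < v_2 and write every simplex with vertices in increasing order. Then dim K = 2 and the simplices of K are:

  0-simplices (3): [v_0], [v_1], [v_2]
  1-simplices (3): [v_0,v_1], [v_0,v_2], [v_1,v_2]
  2-simplices (1): [v_0,v_1,v_2]

so the chain groups are C_0 ≅ Z^3, C_1 ≅ Z^3, C_2 ≅ Z^1.

The boundary map ∂_1: C_1 → C_0 is given by ∂[p,q] = [q] − [p].
This gives a 3×3 integer matrix of rank 2; reducing to Smith normal form yields diagonal entries (1,1).

The boundary map ∂_2: C_2 → C_1 sends each 2-simplex [p,q,r] to [q,r] − [p,r] + [p,q]. For instance
  ∂[v_0,v_1,v_2] = [v_1,v_2] − [v_0,v_2] + [v_0,v_1].
The resulting 3×1 matrix has rank 1, and its Smith normal form has invariant factors (1).

Reading off H_k = ker ∂_k / im ∂_{k+1}:

  H_2: rank ker ∂_2 − rank ∂_3 = (1 − 1) − 0 = 0, and there is no ∂_3, so H_2 ≅ 0.

H_2 ≅ 0.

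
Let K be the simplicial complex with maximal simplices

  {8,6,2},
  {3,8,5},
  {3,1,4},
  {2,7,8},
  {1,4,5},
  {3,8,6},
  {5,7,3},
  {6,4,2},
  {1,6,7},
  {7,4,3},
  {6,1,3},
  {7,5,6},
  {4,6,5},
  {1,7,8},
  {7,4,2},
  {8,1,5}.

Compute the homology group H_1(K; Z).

Order the vertices as 1 < 2 < 3 < 4 < 5 < 6 < 7 < 8. Listing each simplex with vertices in this order, K has dimension 2 with simplices:

  0-simplices (8): [1], [2], [3], [4], [5], [6], [7], [8]
  1-simplices (24): (24 of them)
  2-simplices (16): [1,3,4], [1,3,6], [1,4,5], [1,5,8], [1,6,7], [1,7,8], [2,4,6], [2,4,7], [2,6,8], [2,7,8], [3,4,7], [3,5,7], [3,5,8], [3,6,8], [4,5,6], [5,6,7]

giving chain groups C_0 ≅ Z^8, C_1 ≅ Z^24, C_2 ≅ Z^16.

The boundary map ∂_1: C_1 → C_0 is given by ∂[p,q] = [q] − [p]. For instance
  ∂[2,7] = [7] − [2].
As a 8×24 matrix over Z this has rank 7, with invariant factors (1,1,1,1,1,1,1).

Boundary ∂_2: C_2 → C_1 sends each 2-simplex [p,q,r] to [q,r] − [p,r] + [p,q]. For instance
  ∂[3,6,8] = [6,8] − [3,8] + [3,6],
  ∂[1,6,7] = [6,7] − [1,7] + [1,6].
The resulting 24×16 matrix has rank 15, and its Smith normal form has invariant factors (1,1,1,1,1,1,1,1,1,1,1,1,1,1,1).

Now H_k = ker ∂_k / im ∂_{k+1}, so:

  H_1: rank ker ∂_1 − rank ∂_2 = (24 − 7) − 15 = 2, and the invariant factors of ∂_2 are all 1, so H_1 = Z^2.

(K is a triangulation of the torus T^2.)

H_1 = Z^2.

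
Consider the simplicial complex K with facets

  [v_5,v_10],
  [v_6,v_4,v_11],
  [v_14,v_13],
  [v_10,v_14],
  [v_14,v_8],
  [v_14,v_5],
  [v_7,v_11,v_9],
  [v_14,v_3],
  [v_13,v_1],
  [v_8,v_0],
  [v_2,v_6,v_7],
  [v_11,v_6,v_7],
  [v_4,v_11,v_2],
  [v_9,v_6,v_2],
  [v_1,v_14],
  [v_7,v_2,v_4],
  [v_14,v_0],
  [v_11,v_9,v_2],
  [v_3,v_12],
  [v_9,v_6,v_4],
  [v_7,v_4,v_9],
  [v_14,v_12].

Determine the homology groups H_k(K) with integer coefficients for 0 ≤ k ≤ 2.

Fix the vertex order v_0 < v_1 < v_2 < v_3 < v_4 < v_5 < v_6 < v_7 < v_8 < v_9 < v_10 < v_11 < v_12 < v_13 < v_14 and write every simplex with vertices in increasing order. Then dim K = 2 and the simplices of K are:

  0-simplices (15): [v_0], [v_1], [v_2], [v_3], [v_4], [v_5], [v_6], [v_7], [v_8], [v_9], [v_10], [v_11], [v_12], [v_13], [v_14]
  1-simplices (27): (27 of them)
  2-simplices (10): [v_2,v_4,v_7], [v_2,v_4,v_11], [v_2,v_6,v_7], [v_2,v_6,v_9], [v_2,v_9,v_11], [v_4,v_6,v_9], [v_4,v_6,v_11], [v_4,v_7,v_9], [v_6,v_7,v_11], [v_7,v_9,v_11]

so the chain groups are C_0 ≅ Z^15, C_1 ≅ Z^27, C_2 ≅ Z^10.

The boundary map ∂_1: C_1 → C_0 maps an edge to its endpoints' difference, ∂[p,q] = q − p. For instance
  ∂[v_2,v_9] = [v_9] − [v_2].
The resulting 15×27 matrix has rank 13, and its Smith normal form has invariant factors (1,1,1,1,1,1,1,1,1,1,1,1,1).

Boundary ∂_2: C_2 → C_1 acts by ∂[p,q,r] = [q,r] − [p,r] + [p,q]. For instance
  ∂[v_2,v_6,v_7] = [v_6,v_7] − [v_2,v_7] + [v_2,v_6],
  ∂[v_2,v_4,v_7] = [v_4,v_7] − [v_2,v_7] + [v_2,v_4].
As a 27×10 matrix over Z this has rank 10, with invariant factors (1,1,1,1,1,1,1,1,1,2).

From H_k ≅ ker(∂_k) / im(∂_{k+1}) we obtain:

  H_0: rank C_0 − rank ∂_1 = 15 − 13 = 2, and the invariant factors of ∂_1 are all 1, so H_0 = Z^2.
  H_1: rank ker ∂_1 − rank ∂_2 = (27 − 13) − 10 = 4, and ∂_2 has invariant factor 2 > 1, so H_1 = Z^4 ⊕ Z/2Z.
  H_2: rank ker ∂_2 − rank ∂_3 = (10 − 10) − 0 = 0, and there is no ∂_3, so H_2 = 0.

H_0 = Z^2,  H_1 = Z^4 ⊕ Z/2Z,  H_2 = 0.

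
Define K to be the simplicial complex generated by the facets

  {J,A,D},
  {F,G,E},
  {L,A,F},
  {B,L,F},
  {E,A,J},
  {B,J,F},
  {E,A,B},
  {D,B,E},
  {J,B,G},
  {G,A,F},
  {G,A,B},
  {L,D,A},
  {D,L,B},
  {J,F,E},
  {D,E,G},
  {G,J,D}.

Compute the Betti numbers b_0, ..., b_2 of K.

b_0 = 1, b_1 = 2, b_2 = 1.

Order the vertices as A < B < D < E < F < G < J < L. Listing each simplex with vertices in this order, K has dimension 2 with simplices:

  0-simplices (8): A, B, D, E, F, G, J, L
  1-simplices (24): AB, AD, AE, AF, AG, AJ, AL, BD, BE, BF, BG, BJ, BL, DE, DG, DJ, DL, EF, EG, EJ, FG, FJ, FL, GJ
  2-simplices (16): ABE, ABG, ADJ, ADL, AEJ, AFG, AFL, BDE, BDL, BFJ, BFL, BGJ, DEG, DGJ, EFG, EFJ

Hence C_0 ≅ Z^8, C_1 ≅ Z^24, C_2 ≅ Z^16.

Boundary ∂_1: C_1 → C_0 sends each edge [p,q] (with p < q) to q − p.
As a 8×24 matrix over Z this has rank 7, with invariant factors (1,1,1,1,1,1,1).

∂_2: C_2 → C_1 maps a triangle to the signed sum of its edges. For instance
  ∂AFL = FL − AL + AF,
  ∂ABE = BE − AE + AB.
The resulting 24×16 matrix has rank 15, and its Smith normal form has invariant factors (1,1,1,1,1,1,1,1,1,1,1,1,1,1,1).

Computing H_k = (kernel of ∂_k) / (image of ∂_{k+1}):

  H_0: rank C_0 − rank ∂_1 = 8 − 7 = 1, and the invariant factors of ∂_1 are all 1, so H_0 = Z.
  H_1: rank ker ∂_1 − rank ∂_2 = (24 − 7) − 15 = 2, and the invariant factors of ∂_2 are all 1, so H_1 = Z^2.
  H_2: rank ker ∂_2 − rank ∂_3 = (16 − 15) − 0 = 1, and there is no ∂_3, so H_2 = Z.

(K is a triangulation of the torus T^2.)

Hence the Betti numbers are b_0 = 1, b_1 = 2, b_2 = 1.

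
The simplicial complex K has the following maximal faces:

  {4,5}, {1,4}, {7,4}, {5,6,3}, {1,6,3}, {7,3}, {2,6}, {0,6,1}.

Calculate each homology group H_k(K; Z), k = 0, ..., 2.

Take the total order 0 < 1 < 2 < 3 < 4 < 5 < 6 < 7 on the vertex set. Then K (dimension 2) consists of the simplices:

  0-simplices (8): [0], [1], [2], [3], [4], [5], [6], [7]
  1-simplices (12): [0,1], [0,6], [1,3], [1,4], [1,6], [2,6], [3,5], [3,6], [3,7], [4,5], [4,7], [5,6]
  2-simplices (3): [0,1,6], [1,3,6], [3,5,6]

Hence C_0 ≅ Z^8, C_1 ≅ Z^12, C_2 ≅ Z^3.

The boundary map ∂_1: C_1 → C_0 maps an edge to its endpoints' difference, ∂[p,q] = q − p.
The resulting 8×12 matrix has rank 7, and its Smith normal form has invariant factors (1,1,1,1,1,1,1).

The boundary map ∂_2: C_2 → C_1 acts by ∂[p,q,r] = [q,r] − [p,r] + [p,q]. For instance
  ∂[3,5,6] = [5,6] − [3,6] + [3,5],
  ∂[0,1,6] = [1,6] − [0,6] + [0,1].
This gives a 12×3 integer matrix of rank 3; reducing to Smith normal form yields diagonal entries (1,1,1).

From H_k ≅ ker(∂_k) / im(∂_{k+1}) we obtain:

  H_0: rank C_0 − rank ∂_1 = 8 − 7 = 1, and the invariant factors of ∂_1 are all 1, so H_0 = Z.
  H_1: rank ker ∂_1 − rank ∂_2 = (12 − 7) − 3 = 2, and the invariant factors of ∂_2 are all 1, so H_1 = Z^2.
  H_2: rank ker ∂_2 − rank ∂_3 = (3 − 3) − 0 = 0, and there is no ∂_3, so H_2 = 0.

H_0 ≅ Z,  H_1 ≅ Z^2,  H_2 = 0.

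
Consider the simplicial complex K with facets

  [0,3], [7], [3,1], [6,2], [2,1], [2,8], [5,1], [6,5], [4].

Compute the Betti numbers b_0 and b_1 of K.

Order the vertices as 0 < 1 < 2 < 3 < 4 < 5 < 6 < 7 < 8. Listing each simplex with vertices in this order, K has dimension 1 with simplices:

  0-simplices (9): [0], [1], [2], [3], [4], [5], [6], [7], [8]
  1-simplices (7): [0,3], [1,2], [1,3], [1,5], [2,6], [2,8], [5,6]

so the chain groups are C_0 ≅ Z^9, C_1 ≅ Z^7.

∂_1: C_1 → C_0 is given by ∂[p,q] = [q] − [p]. For instance
  ∂[2,8] = [8] − [2].
As a 9×7 matrix over Z this has rank 6, with invariant factors (1,1,1,1,1,1).

From H_k ≅ ker(∂_k) / im(∂_{k+1}) we obtain:

  H_0: rank C_0 − rank ∂_1 = 9 − 6 = 3, and the invariant factors of ∂_1 are all 1, so H_0 = Z^3.
  H_1: rank ker ∂_1 − rank ∂_2 = (7 − 6) − 0 = 1, and there is no ∂_2, so H_1 = Z.

Hence the Betti numbers are b_0 = 3, b_1 = 1.

b_0 = 3, b_1 = 1.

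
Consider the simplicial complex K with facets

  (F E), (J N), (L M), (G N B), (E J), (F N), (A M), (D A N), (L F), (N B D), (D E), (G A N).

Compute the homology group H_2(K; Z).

Fix the vertex order A < B < D < E < F < G < J < L < M < N and write every simplex with vertices in increasing order. Then dim K = 2 and the simplices of K are:

  0-simplices (10): A, B, D, E, F, G, J, L, M, N
  1-simplices (16): AD, AG, AM, AN, BD, BG, BN, DE, DN, EF, EJ, FL, FN, GN, JN, LM
  2-simplices (4): ADN, AGN, BDN, BGN

so the chain groups are C_0 ≅ Z^10, C_1 ≅ Z^16, C_2 ≅ Z^4.

The boundary map ∂_1: C_1 → C_0 sends each edge [p,q] (with p < q) to q − p.
This gives a 10×16 integer matrix of rank 9; reducing to Smith normal form yields diagonal entries (1,1,1,1,1,1,1,1,1).

∂_2: C_2 → C_1 acts by ∂[p,q,r] = [q,r] − [p,r] + [p,q]. For instance
  ∂ADN = DN − AN + AD,
  ∂AGN = GN − AN + AG.
This gives a 16×4 integer matrix of rank 4; reducing to Smith normal form yields diagonal entries (1,1,1,1).

Now H_k = ker ∂_k / im ∂_{k+1}, so:

  H_2: rank ker ∂_2 − rank ∂_3 = (4 − 4) − 0 = 0, and there is no ∂_3, so H_2 = 0.

H_2 = 0.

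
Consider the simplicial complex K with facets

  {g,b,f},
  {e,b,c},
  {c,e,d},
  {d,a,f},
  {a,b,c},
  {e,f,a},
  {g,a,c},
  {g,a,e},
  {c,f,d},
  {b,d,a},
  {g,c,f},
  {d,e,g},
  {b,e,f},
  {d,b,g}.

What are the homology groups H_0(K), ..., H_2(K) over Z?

We work with the vertex ordering a < b < c < d < e < f < g. The simplices of K, each written with vertices in increasing order, are:

  0-simplices (7): a, b, c, d, e, f, g
  1-simplices (21): ab, ac, ad, ae, af, ag, bc, bd, be, bf, bg, cd, ce, cf, cg, de, df, dg, ef, eg, fg
  2-simplices (14): abc, abd, acg, adf, aef, aeg, bce, bdg, bef, bfg, cde, cdf, cfg, deg

Hence C_0 ≅ Z^7, C_1 ≅ Z^21, C_2 ≅ Z^14.

∂_1: C_1 → C_0 maps an edge to its endpoints' difference, ∂[p,q] = q − p. For instance
  ∂af = f − a.
The 7×21 boundary matrix has rank 6 and Smith normal form diag(1,1,1,1,1,1).

The boundary map ∂_2: C_2 → C_1 sends each 2-simplex [p,q,r] to [q,r] − [p,r] + [p,q]. For instance
  ∂bef = ef − bf + be,
  ∂bdg = dg − bg + bd.
The resulting 21×14 matrix has rank 13, and its Smith normal form has invariant factors (1,1,1,1,1,1,1,1,1,1,1,1,1).

Reading off H_k = ker ∂_k / im ∂_{k+1}:

  H_0: rank C_0 − rank ∂_1 = 7 − 6 = 1, and the invariant factors of ∂_1 are all 1, so H_0 = Z.
  H_1: rank ker ∂_1 − rank ∂_2 = (21 − 6) − 13 = 2, and the invariant factors of ∂_2 are all 1, so H_1 = Z^2.
  H_2: rank ker ∂_2 − rank ∂_3 = (14 − 13) − 0 = 1, and there is no ∂_3, so H_2 = Z.

H_0 = Z,  H_1 = Z^2,  H_2 = Z.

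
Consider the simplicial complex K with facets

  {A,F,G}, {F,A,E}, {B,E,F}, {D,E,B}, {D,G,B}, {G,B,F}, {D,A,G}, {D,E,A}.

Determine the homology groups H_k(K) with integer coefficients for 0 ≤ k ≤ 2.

Take the total order A < B < D < E < F < G on the vertex set. Then K (dimension 2) consists of the simplices:

  0-simplices (6): A, B, D, E, F, G
  1-simplices (12): AD, AE, AF, AG, BD, BE, BF, BG, DE, DG, EF, FG
  2-simplices (8): ADE, ADG, AEF, AFG, BDE, BDG, BEF, BFG

so the chain groups are C_0 ≅ Z^6, C_1 ≅ Z^12, C_2 ≅ Z^8.

The boundary map ∂_1: C_1 → C_0 sends each edge [p,q] (with p < q) to q − p.
This gives a 6×12 integer matrix of rank 5; reducing to Smith normal form yields diagonal entries (1,1,1,1,1).

∂_2: C_2 → C_1 sends each 2-simplex [p,q,r] to [q,r] − [p,r] + [p,q]. For instance
  ∂BFG = FG − BG + BF,
  ∂BDE = DE − BE + BD.
As a 12×8 matrix over Z this has rank 7, with invariant factors (1,1,1,1,1,1,1).

Now H_k = ker ∂_k / im ∂_{k+1}, so:

  H_0: rank C_0 − rank ∂_1 = 6 − 5 = 1, and the invariant factors of ∂_1 are all 1, so H_0 = Z.
  H_1: rank ker ∂_1 − rank ∂_2 = (12 − 5) − 7 = 0, and the invariant factors of ∂_2 are all 1, so H_1 = 0.
  H_2: rank ker ∂_2 − rank ∂_3 = (8 − 7) − 0 = 1, and there is no ∂_3, so H_2 = Z.

As a check, the Euler characteristic is 6 − 12 + 8 = 2, which agrees with 1 − 0 + 1 = 2.

H_0 ≅ Z,  H_1 = 0,  H_2 ≅ Z.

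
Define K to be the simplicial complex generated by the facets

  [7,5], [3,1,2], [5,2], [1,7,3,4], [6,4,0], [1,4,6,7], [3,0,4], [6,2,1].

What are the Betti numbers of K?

K has 8 vertices, 17 edges, 11 triangles, 2 3-simplices.
rank ∂_0 = 0, rank ∂_1 = 7 ⇒ b_0 = 8 − 0 − 7 = 1; all invariant factors of ∂_1 are 1 so no torsion. So H_0 ≅ Z.
rank ∂_1 = 7, rank ∂_2 = 9 ⇒ b_1 = 17 − 7 − 9 = 1; all invariant factors of ∂_2 are 1 so no torsion. So H_1 ≅ Z.
rank ∂_2 = 9, rank ∂_3 = 2 ⇒ b_2 = 11 − 9 − 2 = 0; all invariant factors of ∂_3 are 1 so no torsion. So H_2 ≅ 0.
rank ∂_3 = 2, rank ∂_4 = 0 ⇒ b_3 = 2 − 2 − 0 = 0. So H_3 ≅ 0.

b_0 = 1, b_1 = 1, b_2 = 0, b_3 = 0.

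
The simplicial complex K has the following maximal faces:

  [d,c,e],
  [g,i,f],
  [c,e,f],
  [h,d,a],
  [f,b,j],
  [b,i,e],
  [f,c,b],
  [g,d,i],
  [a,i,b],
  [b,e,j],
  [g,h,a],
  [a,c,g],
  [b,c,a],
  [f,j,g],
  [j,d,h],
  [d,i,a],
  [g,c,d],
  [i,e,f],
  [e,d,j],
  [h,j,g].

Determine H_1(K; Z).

H_1 ≅ Z ⊕ Z/2.

Fix the vertex order a < b < c < d < e < f < g < h < i < j and write every simplex with vertices in increasing order. Then dim K = 2 and the simplices of K are:

  0-simplices (10): a, b, c, d, e, f, g, h, i, j
  1-simplices (30): ab, ac, ad, ag, ah, ai, bc, be, bf, bi, bj, cd, ce, cf, cg, de, dg, dh, di, dj, ef, ei, ej, fg, fi, fj, gh, gi, gj, hj
  2-simplices (20): abc, abi, acg, adh, adi, agh, bcf, bei, bej, bfj, cde, cdg, cef, dej, dgi, dhj, efi, fgi, fgj, ghj

giving chain groups C_0 ≅ Z^10, C_1 ≅ Z^30, C_2 ≅ Z^20.

The boundary map ∂_1: C_1 → C_0 maps an edge to its endpoints' difference, ∂[p,q] = q − p. For instance
  ∂fj = j − f.
The 10×30 boundary matrix has rank 9 and Smith normal form diag(1,1,1,1,1,1,1,1,1).

Boundary ∂_2: C_2 → C_1 sends each 2-simplex [p,q,r] to [q,r] − [p,r] + [p,q]. For instance
  ∂cef = ef − cf + ce,
  ∂fgi = gi − fi + fg.
This gives a 30×20 integer matrix of rank 20; reducing to Smith normal form yields diagonal entries (1,1,1,1,1,1,1,1,1,1,1,1,1,1,1,1,1,1,1,2).

Now H_k = ker ∂_k / im ∂_{k+1}, so:

  H_1: rank ker ∂_1 − rank ∂_2 = (30 − 9) − 20 = 1, and ∂_2 has invariant factor 2 > 1, so H_1 = Z ⊕ Z/2.

(K is a triangulation of the Klein bottle.)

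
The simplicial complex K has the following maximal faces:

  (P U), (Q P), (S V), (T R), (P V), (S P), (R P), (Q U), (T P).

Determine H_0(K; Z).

K has 7 vertices, 9 edges.
rank ∂_0 = 0, rank ∂_1 = 6 ⇒ b_0 = 7 − 0 − 6 = 1; all invariant factors of ∂_1 are 1 so no torsion. So H_0 = Z.

H_0 ≅ Z.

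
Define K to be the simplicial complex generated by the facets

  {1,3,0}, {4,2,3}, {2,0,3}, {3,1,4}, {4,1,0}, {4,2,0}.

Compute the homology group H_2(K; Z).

H_2 ≅ Z.

Take the total order 0 < 1 < 2 < 3 < 4 on the vertex set. Then K (dimension 2) consists of the simplices:

  0-simplices (5): [0], [1], [2], [3], [4]
  1-simplices (9): [0,1], [0,2], [0,3], [0,4], [1,3], [1,4], [2,3], [2,4], [3,4]
  2-simplices (6): [0,1,3], [0,1,4], [0,2,3], [0,2,4], [1,3,4], [2,3,4]

Hence C_0 ≅ Z^5, C_1 ≅ Z^9, C_2 ≅ Z^6.

∂_1: C_1 → C_0 sends each edge [p,q] (with p < q) to q − p. For instance
  ∂[2,4] = [4] − [2].
The resulting 5×9 matrix has rank 4, and its Smith normal form has invariant factors (1,1,1,1).

The boundary map ∂_2: C_2 → C_1 maps a triangle to the signed sum of its edges. For instance
  ∂[0,1,4] = [1,4] − [0,4] + [0,1],
  ∂[0,2,3] = [2,3] − [0,3] + [0,2].
The resulting 9×6 matrix has rank 5, and its Smith normal form has invariant factors (1,1,1,1,1).

Computing H_k = (kernel of ∂_k) / (image of ∂_{k+1}):

  H_2: rank ker ∂_2 − rank ∂_3 = (6 − 5) − 0 = 1, and there is no ∂_3, so H_2 = Z.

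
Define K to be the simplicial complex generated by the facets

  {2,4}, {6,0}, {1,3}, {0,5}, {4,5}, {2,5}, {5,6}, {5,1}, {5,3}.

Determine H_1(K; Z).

Fix the vertex order 0 < 1 < 2 < 3 < 4 < 5 < 6 and write every simplex with vertices in increasing order. Then dim K = 1 and the simplices of K are:

  0-simplices (7): [0], [1], [2], [3], [4], [5], [6]
  1-simplices (9): [0,5], [0,6], [1,3], [1,5], [2,4], [2,5], [3,5], [4,5], [5,6]

Hence C_0 ≅ Z^7, C_1 ≅ Z^9.

∂_1: C_1 → C_0 maps an edge to its endpoints' difference, ∂[p,q] = q − p.
The 7×9 boundary matrix has rank 6 and Smith normal form diag(1,1,1,1,1,1).

Reading off H_k = ker ∂_k / im ∂_{k+1}:

  H_1: rank ker ∂_1 − rank ∂_2 = (9 − 6) − 0 = 3, and there is no ∂_2, so H_1 = Z^3.

H_1 = Z^3.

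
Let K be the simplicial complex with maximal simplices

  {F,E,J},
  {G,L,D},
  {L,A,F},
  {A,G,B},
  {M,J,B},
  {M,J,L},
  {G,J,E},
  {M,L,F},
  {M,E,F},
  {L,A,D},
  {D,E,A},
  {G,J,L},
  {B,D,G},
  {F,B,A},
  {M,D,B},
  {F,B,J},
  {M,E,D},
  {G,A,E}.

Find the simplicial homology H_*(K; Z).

H_0 ≅ Z,  H_1 ≅ Z × Z/2,  H_2 = 0.

Order the vertices as A < B < D < E < F < G < J < L < M. Listing each simplex with vertices in this order, K has dimension 2 with simplices:

  0-simplices (9): A, B, D, E, F, G, J, L, M
  1-simplices (27): AB, AD, AE, AF, AG, AL, BD, BF, BG, BJ, BM, DE, DG, DL, DM, EF, EG, EJ, EM, FJ, FL, FM, GJ, GL, JL, JM, LM
  2-simplices (18): ABF, ABG, ADE, ADL, AEG, AFL, BDG, BDM, BFJ, BJM, DEM, DGL, EFJ, EFM, EGJ, FLM, GJL, JLM

so the chain groups are C_0 ≅ Z^9, C_1 ≅ Z^27, C_2 ≅ Z^18.

∂_1: C_1 → C_0 maps an edge to its endpoints' difference, ∂[p,q] = q − p. For instance
  ∂EF = F − E.
As a 9×27 matrix over Z this has rank 8, with invariant factors (1,1,1,1,1,1,1,1).

Boundary ∂_2: C_2 → C_1 sends each 2-simplex [p,q,r] to [q,r] − [p,r] + [p,q]. For instance
  ∂DGL = GL − DL + DG,
  ∂EFM = FM − EM + EF.
The 27×18 boundary matrix has rank 18 and Smith normal form diag(1,1,1,1,1,1,1,1,1,1,1,1,1,1,1,1,1,2).

From H_k ≅ ker(∂_k) / im(∂_{k+1}) we obtain:

  H_0: rank C_0 − rank ∂_1 = 9 − 8 = 1, and the invariant factors of ∂_1 are all 1, so H_0 = Z.
  H_1: rank ker ∂_1 − rank ∂_2 = (27 − 8) − 18 = 1, and ∂_2 has invariant factor 2 > 1, so H_1 = Z × Z/2.
  H_2: rank ker ∂_2 − rank ∂_3 = (18 − 18) − 0 = 0, and there is no ∂_3, so H_2 = 0.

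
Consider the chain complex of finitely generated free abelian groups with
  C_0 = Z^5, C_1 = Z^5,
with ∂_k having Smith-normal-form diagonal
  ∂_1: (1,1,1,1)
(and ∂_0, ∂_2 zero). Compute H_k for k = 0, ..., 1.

H_0 ≅ Z,  H_1 ≅ Z.

H_0: b_0 = 5 − 0 − 4 = 1; torsion from ∂_1 factors > 1: none. So H_0 ≅ Z.
H_1: b_1 = 5 − 4 − 0 = 1; torsion from ∂_2 factors > 1: none. So H_1 ≅ Z.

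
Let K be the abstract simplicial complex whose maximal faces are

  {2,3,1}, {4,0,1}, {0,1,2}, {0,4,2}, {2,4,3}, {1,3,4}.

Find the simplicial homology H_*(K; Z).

Take the total order 0 < 1 < 2 < 3 < 4 on the vertex set. Then K (dimension 2) consists of the simplices:

  0-simplices (5): [0], [1], [2], [3], [4]
  1-simplices (9): [0,1], [0,2], [0,4], [1,2], [1,3], [1,4], [2,3], [2,4], [3,4]
  2-simplices (6): [0,1,2], [0,1,4], [0,2,4], [1,2,3], [1,3,4], [2,3,4]

giving chain groups C_0 ≅ Z^5, C_1 ≅ Z^9, C_2 ≅ Z^6.

∂_1: C_1 → C_0 maps an edge to its endpoints' difference, ∂[p,q] = q − p. For instance
  ∂[0,1] = [1] − [0].
This gives a 5×9 integer matrix of rank 4; reducing to Smith normal form yields diagonal entries (1,1,1,1).

The boundary map ∂_2: C_2 → C_1 acts by ∂[p,q,r] = [q,r] − [p,r] + [p,q]. For instance
  ∂[0,2,4] = [2,4] − [0,4] + [0,2],
  ∂[1,3,4] = [3,4] − [1,4] + [1,3].
The resulting 9×6 matrix has rank 5, and its Smith normal form has invariant factors (1,1,1,1,1).

Reading off H_k = ker ∂_k / im ∂_{k+1}:

  H_0: rank C_0 − rank ∂_1 = 5 − 4 = 1, and the invariant factors of ∂_1 are all 1, so H_0 ≅ Z.
  H_1: rank ker ∂_1 − rank ∂_2 = (9 − 4) − 5 = 0, and the invariant factors of ∂_2 are all 1, so H_1 ≅ 0.
  H_2: rank ker ∂_2 − rank ∂_3 = (6 − 5) − 0 = 1, and there is no ∂_3, so H_2 ≅ Z.

(K is a triangulation of the 2-sphere S^2.)

H_0 = Z,  H_1 = 0,  H_2 = Z.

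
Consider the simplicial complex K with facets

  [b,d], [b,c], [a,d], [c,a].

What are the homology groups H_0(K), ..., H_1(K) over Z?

H_0 = Z,  H_1 = Z.

Order the vertices as a < b < c < d. Listing each simplex with vertices in this order, K has dimension 1 with simplices:

  0-simplices (4): a, b, c, d
  1-simplices (4): ac, ad, bc, bd

Hence C_0 ≅ Z^4, C_1 ≅ Z^4.

∂_1: C_1 → C_0 sends each edge [p,q] (with p < q) to q − p. For instance
  ∂bd = d − b.
As a 4×4 matrix over Z this has rank 3, with invariant factors (1,1,1).

Computing H_k = (kernel of ∂_k) / (image of ∂_{k+1}):

  H_0: rank C_0 − rank ∂_1 = 4 − 3 = 1, and the invariant factors of ∂_1 are all 1, so H_0 ≅ Z.
  H_1: rank ker ∂_1 − rank ∂_2 = (4 − 3) − 0 = 1, and there is no ∂_2, so H_1 ≅ Z.

As a check, the Euler characteristic is 4 − 4 = 0, which agrees with 1 − 1 = 0.
(K is a triangulation of the circle S^1.)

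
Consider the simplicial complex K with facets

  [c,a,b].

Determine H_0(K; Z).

H_0 = Z.

K has 3 vertices, 3 edges, 1 triangle.
rank ∂_0 = 0, rank ∂_1 = 2 ⇒ b_0 = 3 − 0 − 2 = 1; all invariant factors of ∂_1 are 1 so no torsion. So H_0 = Z.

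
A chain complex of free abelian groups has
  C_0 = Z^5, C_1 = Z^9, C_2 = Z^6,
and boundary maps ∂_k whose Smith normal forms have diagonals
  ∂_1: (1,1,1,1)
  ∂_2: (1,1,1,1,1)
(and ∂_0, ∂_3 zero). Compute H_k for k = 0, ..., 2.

H_0: b_0 = 5 − 0 − 4 = 1; torsion from ∂_1 factors > 1: none. So H_0 ≅ Z.
H_1: b_1 = 9 − 4 − 5 = 0; torsion from ∂_2 factors > 1: none. So H_1 ≅ 0.
H_2: b_2 = 6 − 5 − 0 = 1; torsion from ∂_3 factors > 1: none. So H_2 ≅ Z.

H_0 ≅ Z,  H_1 = 0,  H_2 ≅ Z.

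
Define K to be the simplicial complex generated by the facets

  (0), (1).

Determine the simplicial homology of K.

K has 2 vertices.
rank ∂_0 = 0, rank ∂_1 = 0 ⇒ b_0 = 2 − 0 − 0 = 2. So H_0 = Z^2.

H_0 = Z^2.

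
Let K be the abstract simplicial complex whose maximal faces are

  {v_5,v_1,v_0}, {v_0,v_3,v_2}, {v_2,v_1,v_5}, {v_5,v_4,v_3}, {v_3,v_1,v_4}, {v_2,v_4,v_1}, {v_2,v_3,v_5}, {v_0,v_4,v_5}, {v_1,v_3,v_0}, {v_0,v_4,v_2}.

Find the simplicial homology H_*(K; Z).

K has 6 vertices, 15 edges, 10 triangles.
rank ∂_0 = 0, rank ∂_1 = 5 ⇒ b_0 = 6 − 0 − 5 = 1; all invariant factors of ∂_1 are 1 so no torsion. So H_0 = Z.
rank ∂_1 = 5, rank ∂_2 = 10 ⇒ b_1 = 15 − 5 − 10 = 0; ∂_2 has invariant factor(s) [2] giving torsion. So H_1 = Z/2.
rank ∂_2 = 10, rank ∂_3 = 0 ⇒ b_2 = 10 − 10 − 0 = 0. So H_2 = 0.

H_0 ≅ Z,  H_1 ≅ Z/2,  H_2 = 0.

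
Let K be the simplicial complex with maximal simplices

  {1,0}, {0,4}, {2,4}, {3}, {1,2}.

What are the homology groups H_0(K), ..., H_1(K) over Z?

H_0 ≅ Z^2,  H_1 ≅ Z.

Order the vertices as 0 < 1 < 2 < 3 < 4. Listing each simplex with vertices in this order, K has dimension 1 with simplices:

  0-simplices (5): [0], [1], [2], [3], [4]
  1-simplices (4): [0,1], [0,4], [1,2], [2,4]

giving chain groups C_0 ≅ Z^5, C_1 ≅ Z^4.

Boundary ∂_1: C_1 → C_0 sends each edge [p,q] (with p < q) to q − p. For instance
  ∂[0,4] = [4] − [0].
This gives a 5×4 integer matrix of rank 3; reducing to Smith normal form yields diagonal entries (1,1,1).

Now H_k = ker ∂_k / im ∂_{k+1}, so:

  H_0: rank C_0 − rank ∂_1 = 5 − 3 = 2, and the invariant factors of ∂_1 are all 1, so H_0 = Z^2.
  H_1: rank ker ∂_1 − rank ∂_2 = (4 − 3) − 0 = 1, and there is no ∂_2, so H_1 = Z.

As a check, the Euler characteristic is 5 − 4 = 1, which agrees with 2 − 1 = 1.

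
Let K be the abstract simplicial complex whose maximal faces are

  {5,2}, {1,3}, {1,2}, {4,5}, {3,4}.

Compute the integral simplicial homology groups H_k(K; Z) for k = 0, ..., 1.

H_0 = Z,  H_1 = Z.

K has 5 vertices, 5 edges.
rank ∂_0 = 0, rank ∂_1 = 4 ⇒ b_0 = 5 − 0 − 4 = 1; all invariant factors of ∂_1 are 1 so no torsion. So H_0 ≅ Z.
rank ∂_1 = 4, rank ∂_2 = 0 ⇒ b_1 = 5 − 4 − 0 = 1. So H_1 ≅ Z.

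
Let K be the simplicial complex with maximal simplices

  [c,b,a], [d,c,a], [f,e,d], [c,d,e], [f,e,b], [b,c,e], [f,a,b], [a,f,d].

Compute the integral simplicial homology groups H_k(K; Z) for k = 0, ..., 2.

H_0 = Z,  H_1 = 0,  H_2 = Z.

Take the total order a < b < c < d < e < f on the vertex set. Then K (dimension 2) consists of the simplices:

  0-simplices (6): a, b, c, d, e, f
  1-simplices (12): ab, ac, ad, af, bc, be, bf, cd, ce, de, df, ef
  2-simplices (8): abc, abf, acd, adf, bce, bef, cde, def

so the chain groups are C_0 ≅ Z^6, C_1 ≅ Z^12, C_2 ≅ Z^8.

The boundary map ∂_1: C_1 → C_0 maps an edge to its endpoints' difference, ∂[p,q] = q − p.
The resulting 6×12 matrix has rank 5, and its Smith normal form has invariant factors (1,1,1,1,1).

The boundary map ∂_2: C_2 → C_1 sends each 2-simplex [p,q,r] to [q,r] − [p,r] + [p,q]. For instance
  ∂bef = ef − bf + be,
  ∂cde = de − ce + cd.
As a 12×8 matrix over Z this has rank 7, with invariant factors (1,1,1,1,1,1,1).

Reading off H_k = ker ∂_k / im ∂_{k+1}:

  H_0: rank C_0 − rank ∂_1 = 6 − 5 = 1, and the invariant factors of ∂_1 are all 1, so H_0 = Z.
  H_1: rank ker ∂_1 − rank ∂_2 = (12 − 5) − 7 = 0, and the invariant factors of ∂_2 are all 1, so H_1 = 0.
  H_2: rank ker ∂_2 − rank ∂_3 = (8 − 7) − 0 = 1, and there is no ∂_3, so H_2 = Z.

(K is a triangulation of the 2-sphere S^2.)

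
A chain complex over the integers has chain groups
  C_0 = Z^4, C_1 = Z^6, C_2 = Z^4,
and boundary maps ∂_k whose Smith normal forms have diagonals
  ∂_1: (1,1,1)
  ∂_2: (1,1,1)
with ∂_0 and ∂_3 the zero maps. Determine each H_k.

H_0 = Z,  H_1 = 0,  H_2 = Z.

H_0: b_0 = 4 − 0 − 3 = 1; torsion from ∂_1 factors > 1: none. So H_0 = Z.
H_1: b_1 = 6 − 3 − 3 = 0; torsion from ∂_2 factors > 1: none. So H_1 = 0.
H_2: b_2 = 4 − 3 − 0 = 1; torsion from ∂_3 factors > 1: none. So H_2 = Z.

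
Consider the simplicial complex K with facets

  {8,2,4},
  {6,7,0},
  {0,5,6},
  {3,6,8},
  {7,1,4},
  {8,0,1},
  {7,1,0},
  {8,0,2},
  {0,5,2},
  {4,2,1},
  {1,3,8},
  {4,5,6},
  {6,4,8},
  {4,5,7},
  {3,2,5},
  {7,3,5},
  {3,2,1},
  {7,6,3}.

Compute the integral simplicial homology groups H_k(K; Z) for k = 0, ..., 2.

H_0 ≅ Z,  H_1 ≅ Z ⊕ Z/2,  H_2 = 0.

K has 9 vertices, 27 edges, 18 triangles.
rank ∂_0 = 0, rank ∂_1 = 8 ⇒ b_0 = 9 − 0 − 8 = 1; all invariant factors of ∂_1 are 1 so no torsion. So H_0 = Z.
rank ∂_1 = 8, rank ∂_2 = 18 ⇒ b_1 = 27 − 8 − 18 = 1; ∂_2 has invariant factor(s) [2] giving torsion. So H_1 = Z ⊕ Z/2.
rank ∂_2 = 18, rank ∂_3 = 0 ⇒ b_2 = 18 − 18 − 0 = 0. So H_2 = 0.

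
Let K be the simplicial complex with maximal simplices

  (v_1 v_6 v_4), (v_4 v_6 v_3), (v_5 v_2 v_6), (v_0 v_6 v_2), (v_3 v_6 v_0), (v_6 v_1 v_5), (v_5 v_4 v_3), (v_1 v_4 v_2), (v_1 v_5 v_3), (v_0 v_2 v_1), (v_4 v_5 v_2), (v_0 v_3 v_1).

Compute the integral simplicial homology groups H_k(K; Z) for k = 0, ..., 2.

We work with the vertex ordering v_0 < v_1 < v_2 < v_3 < v_4 < v_5 < v_6. The simplices of K, each written with vertices in increasing order, are:

  0-simplices (7): [v_0], [v_1], [v_2], [v_3], [v_4], [v_5], [v_6]
  1-simplices (18): (18 of them)
  2-simplices (12): (12 of them)

so the chain groups are C_0 ≅ Z^7, C_1 ≅ Z^18, C_2 ≅ Z^12.

Boundary ∂_1: C_1 → C_0 sends each edge [p,q] (with p < q) to q − p.
This gives a 7×18 integer matrix of rank 6; reducing to Smith normal form yields diagonal entries (1,1,1,1,1,1).

The boundary map ∂_2: C_2 → C_1 sends each 2-simplex [p,q,r] to [q,r] − [p,r] + [p,q]. For instance
  ∂[v_0,v_1,v_2] = [v_1,v_2] − [v_0,v_2] + [v_0,v_1],
  ∂[v_1,v_3,v_5] = [v_3,v_5] − [v_1,v_5] + [v_1,v_3].
As a 18×12 matrix over Z this has rank 12, with invariant factors (1,1,1,1,1,1,1,1,1,1,1,2).

Now H_k = ker ∂_k / im ∂_{k+1}, so:

  H_0: rank C_0 − rank ∂_1 = 7 − 6 = 1, and the invariant factors of ∂_1 are all 1, so H_0 ≅ Z.
  H_1: rank ker ∂_1 − rank ∂_2 = (18 − 6) − 12 = 0, and ∂_2 has invariant factor 2 > 1, so H_1 ≅ Z/2.
  H_2: rank ker ∂_2 − rank ∂_3 = (12 − 12) − 0 = 0, and there is no ∂_3, so H_2 ≅ 0.

As a check, the Euler characteristic is 7 − 18 + 12 = 1, which agrees with 1 − 0 + 0 = 1.

H_0 = Z,  H_1 = Z/2,  H_2 = 0.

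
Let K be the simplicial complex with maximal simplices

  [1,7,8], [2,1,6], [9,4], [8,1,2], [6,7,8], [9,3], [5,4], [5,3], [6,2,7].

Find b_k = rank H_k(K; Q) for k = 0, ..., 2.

b_0 = 2, b_1 = 2, b_2 = 0.

Take the total order 1 < 2 < 3 < 4 < 5 < 6 < 7 < 8 < 9 on the vertex set. Then K (dimension 2) consists of the simplices:

  0-simplices (9): [1], [2], [3], [4], [5], [6], [7], [8], [9]
  1-simplices (14): [1,2], [1,6], [1,7], [1,8], [2,6], [2,7], [2,8], [3,5], [3,9], [4,5], [4,9], [6,7], [6,8], [7,8]
  2-simplices (5): [1,2,6], [1,2,8], [1,7,8], [2,6,7], [6,7,8]

so the chain groups are C_0 ≅ Z^9, C_1 ≅ Z^14, C_2 ≅ Z^5.

The boundary map ∂_1: C_1 → C_0 is given by ∂[p,q] = [q] − [p].
The 9×14 boundary matrix has rank 7 and Smith normal form diag(1,1,1,1,1,1,1).

∂_2: C_2 → C_1 maps a triangle to the signed sum of its edges. For instance
  ∂[1,7,8] = [7,8] − [1,8] + [1,7],
  ∂[2,6,7] = [6,7] − [2,7] + [2,6].
As a 14×5 matrix over Z this has rank 5, with invariant factors (1,1,1,1,1).

Reading off H_k = ker ∂_k / im ∂_{k+1}:

  H_0: rank C_0 − rank ∂_1 = 9 − 7 = 2, and the invariant factors of ∂_1 are all 1, so H_0 = Z^2.
  H_1: rank ker ∂_1 − rank ∂_2 = (14 − 7) − 5 = 2, and the invariant factors of ∂_2 are all 1, so H_1 = Z^2.
  H_2: rank ker ∂_2 − rank ∂_3 = (5 − 5) − 0 = 0, and there is no ∂_3, so H_2 = 0.

As a check, the Euler characteristic is 9 − 14 + 5 = 0, which agrees with 2 − 2 + 0 = 0.
(K is a triangulation of the disjoint union of the circle S^1 and the Möbius band.)

Hence the Betti numbers are b_0 = 2, b_1 = 2, b_2 = 0.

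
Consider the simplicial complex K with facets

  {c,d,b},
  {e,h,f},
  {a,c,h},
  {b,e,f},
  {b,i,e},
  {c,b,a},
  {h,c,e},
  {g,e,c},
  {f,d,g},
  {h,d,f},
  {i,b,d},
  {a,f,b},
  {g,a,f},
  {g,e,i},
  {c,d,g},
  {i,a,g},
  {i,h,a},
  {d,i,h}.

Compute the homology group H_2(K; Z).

Order the vertices as a < b < c < d < e < f < g < h < i. Listing each simplex with vertices in this order, K has dimension 2 with simplices:

  0-simplices (9): a, b, c, d, e, f, g, h, i
  1-simplices (27): ab, ac, af, ag, ah, ai, bc, bd, be, bf, bi, cd, ce, cg, ch, df, dg, dh, di, ef, eg, eh, ei, fg, fh, gi, hi
  2-simplices (18): abc, abf, ach, afg, agi, ahi, bcd, bdi, bef, bei, cdg, ceg, ceh, dfg, dfh, dhi, efh, egi

giving chain groups C_0 ≅ Z^9, C_1 ≅ Z^27, C_2 ≅ Z^18.

∂_1: C_1 → C_0 sends each edge [p,q] (with p < q) to q − p.
As a 9×27 matrix over Z this has rank 8, with invariant factors (1,1,1,1,1,1,1,1).

∂_2: C_2 → C_1 acts by ∂[p,q,r] = [q,r] − [p,r] + [p,q]. For instance
  ∂abc = bc − ac + ab,
  ∂bcd = cd − bd + bc.
The resulting 27×18 matrix has rank 17, and its Smith normal form has invariant factors (1,1,1,1,1,1,1,1,1,1,1,1,1,1,1,1,1).

From H_k ≅ ker(∂_k) / im(∂_{k+1}) we obtain:

  H_2: rank ker ∂_2 − rank ∂_3 = (18 − 17) − 0 = 1, and there is no ∂_3, so H_2 ≅ Z.

H_2 ≅ Z.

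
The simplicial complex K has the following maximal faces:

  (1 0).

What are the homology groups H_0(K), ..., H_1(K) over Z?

Take the total order 0 < 1 on the vertex set. Then K (dimension 1) consists of the simplices:

  0-simplices (2): [0], [1]
  1-simplices (1): [0,1]

giving chain groups C_0 ≅ Z^2, C_1 ≅ Z^1.

The boundary map ∂_1: C_1 → C_0 is given by ∂[p,q] = [q] − [p].
This gives a 2×1 integer matrix of rank 1; reducing to Smith normal form yields diagonal entries (1).

Reading off H_k = ker ∂_k / im ∂_{k+1}:

  H_0: rank C_0 − rank ∂_1 = 2 − 1 = 1, and the invariant factors of ∂_1 are all 1, so H_0 = Z.
  H_1: rank ker ∂_1 − rank ∂_2 = (1 − 1) − 0 = 0, and there is no ∂_2, so H_1 = 0.

H_0 ≅ Z,  H_1 = 0.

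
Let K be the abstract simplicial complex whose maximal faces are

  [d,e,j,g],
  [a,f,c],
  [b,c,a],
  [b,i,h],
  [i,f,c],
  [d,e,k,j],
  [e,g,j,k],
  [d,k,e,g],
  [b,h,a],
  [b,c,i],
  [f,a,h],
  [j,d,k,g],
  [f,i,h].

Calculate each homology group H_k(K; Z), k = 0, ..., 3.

H_0 ≅ Z^2,  H_1 = 0,  H_2 ≅ Z,  H_3 ≅ Z.

Order the vertices as a < b < c < d < e < f < g < h < i < j < k. Listing each simplex with vertices in this order, K has dimension 3 with simplices:

  0-simplices (11): a, b, c, d, e, f, g, h, i, j, k
  1-simplices (22): ab, ac, af, ah, bc, bh, bi, cf, ci, de, dg, dj, dk, eg, ej, ek, fh, fi, gj, gk, hi, jk
  2-simplices (18): abc, abh, acf, afh, bci, bhi, cfi, deg, dej, dek, dgj, dgk, djk, egj, egk, ejk, fhi, gjk
  3-simplices (5): degj, degk, dejk, dgjk, egjk

giving chain groups C_0 ≅ Z^11, C_1 ≅ Z^22, C_2 ≅ Z^18, C_3 ≅ Z^5.

∂_1: C_1 → C_0 is given by ∂[p,q] = [q] − [p]. For instance
  ∂ek = k − e.
The resulting 11×22 matrix has rank 9, and its Smith normal form has invariant factors (1,1,1,1,1,1,1,1,1).

Boundary ∂_2: C_2 → C_1 maps a triangle to the signed sum of its edges. For instance
  ∂cfi = fi − ci + cf,
  ∂dek = ek − dk + de.
The resulting 22×18 matrix has rank 13, and its Smith normal form has invariant factors (1,1,1,1,1,1,1,1,1,1,1,1,1).

∂_3: C_3 → C_2 sends each 3-simplex σ to the alternating sum Σ_i (−1)^i (σ with its i-th vertex removed). For instance
  ∂egjk = gjk − ejk + egk − egj,
  ∂dgjk = gjk − djk + dgk − dgj.
The resulting 18×5 matrix has rank 4, and its Smith normal form has invariant factors (1,1,1,1).

Computing H_k = (kernel of ∂_k) / (image of ∂_{k+1}):

  H_0: rank C_0 − rank ∂_1 = 11 − 9 = 2, and the invariant factors of ∂_1 are all 1, so H_0 = Z^2.
  H_1: rank ker ∂_1 − rank ∂_2 = (22 − 9) − 13 = 0, and the invariant factors of ∂_2 are all 1, so H_1 = 0.
  H_2: rank ker ∂_2 − rank ∂_3 = (18 − 13) − 4 = 1, and the invariant factors of ∂_3 are all 1, so H_2 = Z.
  H_3: rank ker ∂_3 − rank ∂_4 = (5 − 4) − 0 = 1, and there is no ∂_4, so H_3 = Z.

As a check, the Euler characteristic is 11 − 22 + 18 − 5 = 2, which agrees with 2 − 0 + 1 − 1 = 2.
(K is a triangulation of the disjoint union of the 3-sphere S^3 and the 2-sphere S^2.)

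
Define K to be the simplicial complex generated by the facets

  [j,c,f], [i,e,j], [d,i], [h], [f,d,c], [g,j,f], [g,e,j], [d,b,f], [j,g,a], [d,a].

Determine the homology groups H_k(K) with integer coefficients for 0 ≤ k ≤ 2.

Order the vertices as a < b < c < d < e < f < g < h < i < j. Listing each simplex with vertices in this order, K has dimension 2 with simplices:

  0-simplices (10): a, b, c, d, e, f, g, h, i, j
  1-simplices (17): ad, ag, aj, bd, bf, cd, cf, cj, df, di, eg, ei, ej, fg, fj, gj, ij
  2-simplices (7): agj, bdf, cdf, cfj, egj, eij, fgj

giving chain groups C_0 ≅ Z^10, C_1 ≅ Z^17, C_2 ≅ Z^7.

∂_1: C_1 → C_0 is given by ∂[p,q] = [q] − [p]. For instance
  ∂bf = f − b.
This gives a 10×17 integer matrix of rank 8; reducing to Smith normal form yields diagonal entries (1,1,1,1,1,1,1,1).

The boundary map ∂_2: C_2 → C_1 acts by ∂[p,q,r] = [q,r] − [p,r] + [p,q]. For instance
  ∂fgj = gj − fj + fg,
  ∂cdf = df − cf + cd.
This gives a 17×7 integer matrix of rank 7; reducing to Smith normal form yields diagonal entries (1,1,1,1,1,1,1).

Computing H_k = (kernel of ∂_k) / (image of ∂_{k+1}):

  H_0: rank C_0 − rank ∂_1 = 10 − 8 = 2, and the invariant factors of ∂_1 are all 1, so H_0 = Z^2.
  H_1: rank ker ∂_1 − rank ∂_2 = (17 − 8) − 7 = 2, and the invariant factors of ∂_2 are all 1, so H_1 = Z^2.
  H_2: rank ker ∂_2 − rank ∂_3 = (7 − 7) − 0 = 0, and there is no ∂_3, so H_2 = 0.

As a check, the Euler characteristic is 10 − 17 + 7 = 0, which agrees with 2 − 2 + 0 = 0.

H_0 = Z^2,  H_1 = Z^2,  H_2 = 0.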